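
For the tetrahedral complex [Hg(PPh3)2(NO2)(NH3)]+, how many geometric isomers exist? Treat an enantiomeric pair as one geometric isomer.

1

In a tetrahedral complex all four positions are equivalent and every pair of ligands is adjacent — there is no cis/trans distinction.
Only one geometric arrangement is possible.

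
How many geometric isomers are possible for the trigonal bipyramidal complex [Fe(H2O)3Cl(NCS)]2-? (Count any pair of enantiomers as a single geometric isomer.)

4

In a trigonal bipyramid the two axial positions differ from the three equatorial ones.
The distinct arrangements are (4 in all): Cl axial, NCS equatorial; Cl axial, NCS axial; Cl equatorial, NCS equatorial; Cl equatorial, NCS axial.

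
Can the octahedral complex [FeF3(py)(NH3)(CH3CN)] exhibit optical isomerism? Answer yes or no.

The six octahedral sites form three mutually perpendicular trans pairs.
The distinct arrangements are (4 in all): F mer (3 arrangements); F fac (chiral).
One of these lacks any improper symmetry element and so occurs as an enantiomeric pair, giving 4 + 1 = 5 stereoisomers in total.

yes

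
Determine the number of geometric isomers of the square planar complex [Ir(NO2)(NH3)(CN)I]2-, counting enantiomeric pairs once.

Working through the distinct placements yields 3 geometric isomers: (CN/NH3 trans, I/NO2 trans); (CN/NO2 trans, I/NH3 trans); (CN/I trans, NH3/NO2 trans).

3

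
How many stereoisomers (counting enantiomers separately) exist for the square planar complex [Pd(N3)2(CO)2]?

The distinct arrangements are (2 in all): N3 cis; N3 trans.
Each arrangement has an internal mirror plane or centre of symmetry, so none is chiral.

2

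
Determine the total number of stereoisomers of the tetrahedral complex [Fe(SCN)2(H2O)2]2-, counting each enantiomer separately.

1

In a tetrahedral complex all four positions are equivalent and every pair of ligands is adjacent — there is no cis/trans distinction.
Only one geometric arrangement is possible.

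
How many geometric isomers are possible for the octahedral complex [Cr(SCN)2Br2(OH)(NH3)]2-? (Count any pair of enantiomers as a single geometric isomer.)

In an octahedral complex each vertex has one trans partner and four cis neighbours.
There are 6 geometric isomers: SCN trans, Br trans; SCN cis, Br trans; SCN trans, Br cis; SCN cis, Br cis (3 arrangements, 2 chiral).

6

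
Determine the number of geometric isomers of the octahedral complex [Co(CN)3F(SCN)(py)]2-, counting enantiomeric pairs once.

4

In an octahedral complex each vertex has one trans partner and four cis neighbours.
There are 4 geometric isomers: CN mer (3 arrangements); CN fac (chiral).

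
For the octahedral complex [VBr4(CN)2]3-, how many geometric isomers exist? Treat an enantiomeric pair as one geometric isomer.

2

In an octahedral complex each vertex has one trans partner and four cis neighbours.
Working through the distinct placements yields 2 geometric isomers: CN trans; CN cis.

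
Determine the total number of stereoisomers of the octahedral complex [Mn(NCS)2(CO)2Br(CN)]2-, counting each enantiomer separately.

There are 6 geometric isomers: NCS trans, CO trans; NCS cis, CO cis (3 arrangements, 2 chiral); NCS trans, CO cis; NCS cis, CO trans.
Of these, 2 lack any improper symmetry element and so occur as enantiomeric pairs, giving 6 + 2 = 8 stereoisomers in total.

8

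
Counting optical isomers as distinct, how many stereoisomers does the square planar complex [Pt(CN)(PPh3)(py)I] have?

3

There are 3 geometric isomers: (CN/PPh3 trans, I/py trans); (CN/py trans, I/PPh3 trans); (CN/I trans, PPh3/py trans).
Each arrangement has an internal mirror plane or centre of symmetry, so none is chiral.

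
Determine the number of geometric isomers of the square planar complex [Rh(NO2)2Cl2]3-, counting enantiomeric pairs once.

2

In a square planar complex each vertex has one trans partner and two cis neighbours.
The distinct arrangements are (2 in all): NO2 cis; NO2 trans.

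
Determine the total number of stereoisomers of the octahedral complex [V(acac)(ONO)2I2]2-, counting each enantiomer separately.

In an octahedral complex each vertex has one trans partner and four cis neighbours.
Each acac is bidentate and must span two cis positions.
The distinct arrangements are (3 in all): ONO cis, I trans; ONO cis, I cis (chiral); ONO trans, I cis.
One of these lacks any improper symmetry element and so occurs as an enantiomeric pair, giving 3 + 1 = 4 stereoisomers in total.

4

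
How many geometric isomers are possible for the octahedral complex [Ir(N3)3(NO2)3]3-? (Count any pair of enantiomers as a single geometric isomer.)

2

The six octahedral sites form three mutually perpendicular trans pairs.
Systematic placement gives 2 geometric isomers: N3 mer; N3 fac.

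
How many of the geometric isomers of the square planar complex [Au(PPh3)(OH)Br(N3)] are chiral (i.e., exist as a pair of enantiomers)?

A square has two trans pairs of vertices; adjacent vertices are cis.
The distinct arrangements are (3 in all): (Br/OH trans, N3/PPh3 trans); (Br/PPh3 trans, N3/OH trans); (Br/N3 trans, OH/PPh3 trans).
Each arrangement has an internal mirror plane or centre of symmetry, so none is chiral.

0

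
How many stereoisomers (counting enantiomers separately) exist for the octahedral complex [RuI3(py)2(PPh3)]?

An octahedron has six vertices in three trans pairs; every non-trans pair is cis.
There are 3 geometric isomers: I mer, py trans; I mer, py cis; I fac, py cis.
Each arrangement has an internal mirror plane or centre of symmetry, so none is chiral.

3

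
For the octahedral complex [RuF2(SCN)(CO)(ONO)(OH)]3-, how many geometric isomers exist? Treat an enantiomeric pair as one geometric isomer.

9

The six octahedral sites form three mutually perpendicular trans pairs.
Placing the ligands in turn and identifying arrangements related by rotation or reflection leaves 9 distinct geometric isomers.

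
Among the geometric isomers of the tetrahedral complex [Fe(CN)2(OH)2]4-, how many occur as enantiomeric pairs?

All four vertices of a tetrahedron are equivalent and mutually adjacent, so cis/trans isomerism cannot arise.
Only one geometric arrangement is possible.

0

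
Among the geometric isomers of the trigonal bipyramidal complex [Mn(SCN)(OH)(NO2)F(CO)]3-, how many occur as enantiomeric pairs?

A trigonal bipyramid has two axial and three equatorial sites, which are chemically inequivalent.
Placing the ligands in turn and identifying arrangements related by rotation or reflection leaves 10 distinct geometric isomers.
Of these, 10 lack any improper symmetry element and so occur as enantiomeric pairs, giving 10 + 10 = 20 stereoisomers in total.

10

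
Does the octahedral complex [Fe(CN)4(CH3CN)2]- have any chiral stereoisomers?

The six octahedral sites form three mutually perpendicular trans pairs.
The distinct arrangements are (2 in all): CH3CN trans; CH3CN cis.
Each arrangement has an internal mirror plane or centre of symmetry, so none is chiral.

no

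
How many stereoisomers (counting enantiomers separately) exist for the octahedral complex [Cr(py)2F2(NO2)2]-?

6

The six octahedral sites form three mutually perpendicular trans pairs.
Systematic placement gives 5 geometric isomers: py trans, F trans, NO2 trans; py cis, F trans, NO2 cis; py trans, F cis, NO2 cis; py cis, F cis, NO2 cis (chiral); py cis, F cis, NO2 trans.
One of these lacks any improper symmetry element and so occurs as an enantiomeric pair, giving 5 + 1 = 6 stereoisomers in total.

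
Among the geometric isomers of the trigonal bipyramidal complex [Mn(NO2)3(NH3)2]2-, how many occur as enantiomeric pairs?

In a trigonal bipyramid the two axial positions differ from the three equatorial ones.
There are 3 geometric isomers: NH3 both axial; NH3 one axial, one equatorial; NH3 both equatorial.
Each arrangement has an internal mirror plane or centre of symmetry, so none is chiral.

0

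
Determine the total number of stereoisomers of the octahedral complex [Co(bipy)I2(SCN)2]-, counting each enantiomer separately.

4

An octahedron has six vertices in three trans pairs; every non-trans pair is cis.
Each bipy is bidentate and must span two cis positions.
Working through the distinct placements yields 3 geometric isomers: I trans, SCN cis; I cis, SCN cis (chiral); I cis, SCN trans.
One of these lacks any improper symmetry element and so occurs as an enantiomeric pair, giving 3 + 1 = 4 stereoisomers in total.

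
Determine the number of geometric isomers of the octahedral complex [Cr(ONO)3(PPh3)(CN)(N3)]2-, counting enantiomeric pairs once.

The six octahedral sites form three mutually perpendicular trans pairs.
Working through the distinct placements yields 4 geometric isomers: ONO mer (3 arrangements); ONO fac (chiral).

4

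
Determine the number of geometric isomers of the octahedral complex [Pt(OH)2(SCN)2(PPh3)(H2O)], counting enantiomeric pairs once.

In an octahedral complex each vertex has one trans partner and four cis neighbours.
The distinct arrangements are (6 in all): OH cis, SCN trans; OH cis, SCN cis (3 arrangements, 2 chiral); OH trans, SCN trans; OH trans, SCN cis.

6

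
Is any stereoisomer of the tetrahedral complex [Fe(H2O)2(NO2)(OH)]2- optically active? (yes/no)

no

In a tetrahedral complex all four positions are equivalent and every pair of ligands is adjacent — there is no cis/trans distinction.
Only one geometric arrangement is possible.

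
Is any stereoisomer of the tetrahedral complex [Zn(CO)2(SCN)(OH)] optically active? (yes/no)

Only one geometric arrangement is possible.

no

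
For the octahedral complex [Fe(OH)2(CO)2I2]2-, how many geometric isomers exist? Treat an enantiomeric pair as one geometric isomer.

5

An octahedron has six vertices in three trans pairs; every non-trans pair is cis.
The distinct arrangements are (5 in all): OH trans, CO trans, I trans; OH cis, CO trans, I cis; OH trans, CO cis, I cis; OH cis, CO cis, I cis (chiral); OH cis, CO cis, I trans.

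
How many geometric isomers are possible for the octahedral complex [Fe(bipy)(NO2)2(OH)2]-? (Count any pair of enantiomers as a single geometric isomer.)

3

In an octahedral complex each vertex has one trans partner and four cis neighbours.
Each bipy is bidentate and must span two cis positions.
There are 3 geometric isomers: NO2 trans, OH cis; NO2 cis, OH cis (chiral); NO2 cis, OH trans.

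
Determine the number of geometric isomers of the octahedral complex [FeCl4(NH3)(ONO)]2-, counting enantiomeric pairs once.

Working through the distinct placements yields 2 geometric isomers: NH3 and ONO mutually trans; NH3 and ONO mutually cis.

2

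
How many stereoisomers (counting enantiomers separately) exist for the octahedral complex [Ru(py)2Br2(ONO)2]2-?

6

Systematic placement gives 5 geometric isomers: py trans, Br trans, ONO trans; py cis, Br trans, ONO cis; py trans, Br cis, ONO cis; py cis, Br cis, ONO cis (chiral); py cis, Br cis, ONO trans.
One of these lacks any improper symmetry element and so occurs as an enantiomeric pair, giving 5 + 1 = 6 stereoisomers in total.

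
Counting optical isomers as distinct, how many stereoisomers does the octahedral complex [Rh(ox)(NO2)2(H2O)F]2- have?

6

An octahedron has six vertices in three trans pairs; every non-trans pair is cis.
Each ox is bidentate and must span two cis positions.
There are 4 geometric isomers: NO2 cis (3 arrangements, 2 chiral); NO2 trans.
Of these, 2 lack any improper symmetry element and so occur as enantiomeric pairs, giving 4 + 2 = 6 stereoisomers in total.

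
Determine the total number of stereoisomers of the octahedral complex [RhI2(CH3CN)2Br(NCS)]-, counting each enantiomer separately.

An octahedron has six vertices in three trans pairs; every non-trans pair is cis.
There are 6 geometric isomers: I cis, CH3CN cis (3 arrangements, 2 chiral); I trans, CH3CN cis; I cis, CH3CN trans; I trans, CH3CN trans.
Of these, 2 lack any improper symmetry element and so occur as enantiomeric pairs, giving 6 + 2 = 8 stereoisomers in total.

8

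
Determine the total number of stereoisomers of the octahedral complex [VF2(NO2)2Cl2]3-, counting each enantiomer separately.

The distinct arrangements are (5 in all): F trans, NO2 trans, Cl trans; F cis, NO2 cis, Cl trans; F cis, NO2 trans, Cl cis; F cis, NO2 cis, Cl cis (chiral); F trans, NO2 cis, Cl cis.
One of these lacks any improper symmetry element and so occurs as an enantiomeric pair, giving 5 + 1 = 6 stereoisomers in total.

6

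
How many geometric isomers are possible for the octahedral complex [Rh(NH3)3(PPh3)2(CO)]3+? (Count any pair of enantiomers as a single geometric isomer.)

In an octahedral complex each vertex has one trans partner and four cis neighbours.
Working through the distinct placements yields 3 geometric isomers: NH3 mer, PPh3 trans; NH3 fac, PPh3 cis; NH3 mer, PPh3 cis.

3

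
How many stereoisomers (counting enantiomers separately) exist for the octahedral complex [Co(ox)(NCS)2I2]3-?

4

The six octahedral sites form three mutually perpendicular trans pairs.
Each ox is bidentate and must span two cis positions.
The distinct arrangements are (3 in all): NCS cis, I trans; NCS cis, I cis (chiral); NCS trans, I cis.
One of these lacks any improper symmetry element and so occurs as an enantiomeric pair, giving 3 + 1 = 4 stereoisomers in total.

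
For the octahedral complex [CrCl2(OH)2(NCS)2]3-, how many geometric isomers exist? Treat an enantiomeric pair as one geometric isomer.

5

The six octahedral sites form three mutually perpendicular trans pairs.
Working through the distinct placements yields 5 geometric isomers: Cl trans, OH trans, NCS trans; Cl trans, OH cis, NCS cis; Cl cis, OH trans, NCS cis; Cl cis, OH cis, NCS cis (chiral); Cl cis, OH cis, NCS trans.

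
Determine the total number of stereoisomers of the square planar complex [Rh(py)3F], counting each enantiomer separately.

1

In a square planar complex each vertex has one trans partner and two cis neighbours.
Only one geometric arrangement is possible.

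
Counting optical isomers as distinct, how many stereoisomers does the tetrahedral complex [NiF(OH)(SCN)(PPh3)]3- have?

All four vertices of a tetrahedron are equivalent and mutually adjacent, so cis/trans isomerism cannot arise.
Only one geometric arrangement is possible; it has no improper symmetry element, so it exists as a pair of enantiomers (2 stereoisomers).

2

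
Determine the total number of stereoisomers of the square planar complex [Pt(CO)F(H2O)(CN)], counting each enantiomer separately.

A square has two trans pairs of vertices; adjacent vertices are cis.
Working through the distinct placements yields 3 geometric isomers: (CN/F trans, CO/H2O trans); (CN/H2O trans, CO/F trans); (CN/CO trans, F/H2O trans).
Each arrangement has an internal mirror plane or centre of symmetry, so none is chiral.

3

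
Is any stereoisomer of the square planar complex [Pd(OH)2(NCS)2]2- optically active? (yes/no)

no

In a square planar complex each vertex has one trans partner and two cis neighbours.
Systematic placement gives 2 geometric isomers: OH cis; OH trans.
Each arrangement has an internal mirror plane or centre of symmetry, so none is chiral.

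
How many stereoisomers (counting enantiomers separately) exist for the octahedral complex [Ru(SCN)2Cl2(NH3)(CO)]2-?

8

In an octahedral complex each vertex has one trans partner and four cis neighbours.
There are 6 geometric isomers: SCN trans, Cl cis; SCN cis, Cl cis (3 arrangements, 2 chiral); SCN trans, Cl trans; SCN cis, Cl trans.
Of these, 2 lack any improper symmetry element and so occur as enantiomeric pairs, giving 6 + 2 = 8 stereoisomers in total.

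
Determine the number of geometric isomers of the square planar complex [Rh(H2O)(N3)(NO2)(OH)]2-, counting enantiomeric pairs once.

3

A square has two trans pairs of vertices; adjacent vertices are cis.
Working through the distinct placements yields 3 geometric isomers: (H2O/NO2 trans, N3/OH trans); (H2O/OH trans, N3/NO2 trans); (H2O/N3 trans, NO2/OH trans).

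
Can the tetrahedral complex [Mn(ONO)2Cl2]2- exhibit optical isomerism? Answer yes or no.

no

All four vertices of a tetrahedron are equivalent and mutually adjacent, so cis/trans isomerism cannot arise.
Only one geometric arrangement is possible.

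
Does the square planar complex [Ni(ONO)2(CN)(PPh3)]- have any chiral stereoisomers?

no

In a square planar complex each vertex has one trans partner and two cis neighbours.
The distinct arrangements are (2 in all): ONO cis; ONO trans.
Each arrangement has an internal mirror plane or centre of symmetry, so none is chiral.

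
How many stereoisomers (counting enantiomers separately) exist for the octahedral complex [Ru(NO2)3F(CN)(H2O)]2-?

In an octahedral complex each vertex has one trans partner and four cis neighbours.
Systematic placement gives 4 geometric isomers: NO2 mer (3 arrangements); NO2 fac (chiral).
One of these lacks any improper symmetry element and so occurs as an enantiomeric pair, giving 4 + 1 = 5 stereoisomers in total.

5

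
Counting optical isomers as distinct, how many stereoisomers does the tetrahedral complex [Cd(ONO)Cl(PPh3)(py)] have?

Only one geometric arrangement is possible; it has no improper symmetry element, so it exists as a pair of enantiomers (2 stereoisomers).

2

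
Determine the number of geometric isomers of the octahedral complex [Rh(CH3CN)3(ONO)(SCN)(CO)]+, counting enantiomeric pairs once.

4

In an octahedral complex each vertex has one trans partner and four cis neighbours.
Working through the distinct placements yields 4 geometric isomers: CH3CN mer (3 arrangements); CH3CN fac (chiral).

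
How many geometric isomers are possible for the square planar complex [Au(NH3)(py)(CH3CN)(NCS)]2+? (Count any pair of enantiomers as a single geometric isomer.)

Working through the distinct placements yields 3 geometric isomers: (CH3CN/NH3 trans, NCS/py trans); (CH3CN/py trans, NCS/NH3 trans); (CH3CN/NCS trans, NH3/py trans).

3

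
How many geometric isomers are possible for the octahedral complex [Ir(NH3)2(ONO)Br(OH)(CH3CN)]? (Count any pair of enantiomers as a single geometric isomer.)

9

Exhaustive case analysis gives 9 geometric isomers.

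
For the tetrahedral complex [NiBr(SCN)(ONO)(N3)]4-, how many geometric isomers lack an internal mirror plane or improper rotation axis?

1

In a tetrahedral complex all four positions are equivalent and every pair of ligands is adjacent — there is no cis/trans distinction.
Only one geometric arrangement is possible; it has no improper symmetry element, so it exists as a pair of enantiomers (2 stereoisomers).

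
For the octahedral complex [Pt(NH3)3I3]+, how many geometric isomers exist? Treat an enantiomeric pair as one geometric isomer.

2

The six octahedral sites form three mutually perpendicular trans pairs.
Working through the distinct placements yields 2 geometric isomers: NH3 mer; NH3 fac.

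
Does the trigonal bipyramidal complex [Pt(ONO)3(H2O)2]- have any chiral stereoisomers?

Systematic placement gives 3 geometric isomers: H2O both axial; H2O one axial, one equatorial; H2O both equatorial.
Each arrangement has an internal mirror plane or centre of symmetry, so none is chiral.

no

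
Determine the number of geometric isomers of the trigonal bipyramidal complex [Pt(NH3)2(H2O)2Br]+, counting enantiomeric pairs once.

5

Systematic enumeration (placing each ligand type in turn and discarding arrangements equivalent by rotation or reflection) gives 5 geometric isomers.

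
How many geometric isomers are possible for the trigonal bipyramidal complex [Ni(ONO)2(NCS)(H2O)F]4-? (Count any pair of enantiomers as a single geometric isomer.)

In a trigonal bipyramid the two axial positions differ from the three equatorial ones.
Placing the ligands in turn and identifying arrangements related by rotation or reflection leaves 7 distinct geometric isomers.

7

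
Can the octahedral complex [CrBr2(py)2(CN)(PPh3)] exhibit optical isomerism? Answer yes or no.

An octahedron has six vertices in three trans pairs; every non-trans pair is cis.
There are 6 geometric isomers: Br trans, py trans; Br trans, py cis; Br cis, py trans; Br cis, py cis (3 arrangements, 2 chiral).
Of these, 2 lack any improper symmetry element and so occur as enantiomeric pairs, giving 6 + 2 = 8 stereoisomers in total.

yes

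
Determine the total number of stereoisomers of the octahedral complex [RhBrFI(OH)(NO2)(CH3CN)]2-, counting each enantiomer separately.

In an octahedral complex each vertex has one trans partner and four cis neighbours.
Systematic enumeration (placing each ligand type in turn and discarding arrangements equivalent by rotation or reflection) gives 15 geometric isomers.
Of these, 15 lack any improper symmetry element and so occur as enantiomeric pairs, giving 15 + 15 = 30 stereoisomers in total.

30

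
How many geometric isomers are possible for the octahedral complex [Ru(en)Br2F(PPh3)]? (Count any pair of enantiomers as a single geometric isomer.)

The six octahedral sites form three mutually perpendicular trans pairs.
Each en is bidentate and must span two cis positions.
Systematic placement gives 4 geometric isomers: Br trans; Br cis (3 arrangements, 2 chiral).

4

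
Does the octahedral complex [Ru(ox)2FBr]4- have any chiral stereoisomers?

The six octahedral sites form three mutually perpendicular trans pairs.
Each ox is bidentate and must span two cis positions.
The distinct arrangements are (2 in all): F and Br mutually trans; F and Br mutually cis (chiral).
One of these lacks any improper symmetry element and so occurs as an enantiomeric pair, giving 2 + 1 = 3 stereoisomers in total.

yes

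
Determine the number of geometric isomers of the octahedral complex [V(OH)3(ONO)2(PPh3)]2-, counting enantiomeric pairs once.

An octahedron has six vertices in three trans pairs; every non-trans pair is cis.
There are 3 geometric isomers: OH mer, ONO cis; OH mer, ONO trans; OH fac, ONO cis.

3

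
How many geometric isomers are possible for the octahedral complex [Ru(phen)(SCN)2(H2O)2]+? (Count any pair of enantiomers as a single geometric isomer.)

3

Each phen is bidentate and must span two cis positions.
The distinct arrangements are (3 in all): SCN cis, H2O trans; SCN cis, H2O cis (chiral); SCN trans, H2O cis.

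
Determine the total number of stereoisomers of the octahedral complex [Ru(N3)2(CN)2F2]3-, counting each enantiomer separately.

6

An octahedron has six vertices in three trans pairs; every non-trans pair is cis.
There are 5 geometric isomers: N3 trans, CN trans, F trans; N3 cis, CN trans, F cis; N3 trans, CN cis, F cis; N3 cis, CN cis, F cis (chiral); N3 cis, CN cis, F trans.
One of these lacks any improper symmetry element and so occurs as an enantiomeric pair, giving 5 + 1 = 6 stereoisomers in total.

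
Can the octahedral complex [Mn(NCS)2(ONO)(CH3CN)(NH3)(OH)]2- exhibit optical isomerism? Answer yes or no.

In an octahedral complex each vertex has one trans partner and four cis neighbours.
Placing the ligands in turn and identifying arrangements related by rotation or reflection leaves 9 distinct geometric isomers.
Of these, 6 lack any improper symmetry element and so occur as enantiomeric pairs, giving 9 + 6 = 15 stereoisomers in total.

yes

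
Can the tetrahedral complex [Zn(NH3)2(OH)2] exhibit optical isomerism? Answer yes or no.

no

Only one geometric arrangement is possible.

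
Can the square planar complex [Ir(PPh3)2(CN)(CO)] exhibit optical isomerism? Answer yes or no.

no

A square has two trans pairs of vertices; adjacent vertices are cis.
The distinct arrangements are (2 in all): PPh3 cis; PPh3 trans.
Each arrangement has an internal mirror plane or centre of symmetry, so none is chiral.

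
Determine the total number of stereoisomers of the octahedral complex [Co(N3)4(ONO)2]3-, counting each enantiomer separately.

2

An octahedron has six vertices in three trans pairs; every non-trans pair is cis.
Working through the distinct placements yields 2 geometric isomers: ONO trans; ONO cis.
Each arrangement has an internal mirror plane or centre of symmetry, so none is chiral.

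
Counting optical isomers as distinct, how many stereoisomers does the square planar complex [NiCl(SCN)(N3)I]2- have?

3

A square has two trans pairs of vertices; adjacent vertices are cis.
Working through the distinct placements yields 3 geometric isomers: (Cl/N3 trans, I/SCN trans); (Cl/SCN trans, I/N3 trans); (Cl/I trans, N3/SCN trans).
Each arrangement has an internal mirror plane or centre of symmetry, so none is chiral.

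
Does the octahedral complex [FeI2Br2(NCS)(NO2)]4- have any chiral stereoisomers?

In an octahedral complex each vertex has one trans partner and four cis neighbours.
Systematic placement gives 6 geometric isomers: I trans, Br trans; I cis, Br trans; I cis, Br cis (3 arrangements, 2 chiral); I trans, Br cis.
Of these, 2 lack any improper symmetry element and so occur as enantiomeric pairs, giving 6 + 2 = 8 stereoisomers in total.

yes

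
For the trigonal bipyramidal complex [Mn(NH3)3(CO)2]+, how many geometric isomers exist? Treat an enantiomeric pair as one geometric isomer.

3

In a trigonal bipyramid the two axial positions differ from the three equatorial ones.
The distinct arrangements are (3 in all): CO both axial; CO one axial, one equatorial; CO both equatorial.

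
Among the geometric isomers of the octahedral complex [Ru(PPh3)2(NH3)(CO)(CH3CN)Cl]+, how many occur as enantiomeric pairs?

6

In an octahedral complex each vertex has one trans partner and four cis neighbours.
Placing the ligands in turn and identifying arrangements related by rotation or reflection leaves 9 distinct geometric isomers.
Of these, 6 lack any improper symmetry element and so occur as enantiomeric pairs, giving 9 + 6 = 15 stereoisomers in total.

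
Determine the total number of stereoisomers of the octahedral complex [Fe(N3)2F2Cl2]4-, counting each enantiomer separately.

The six octahedral sites form three mutually perpendicular trans pairs.
There are 5 geometric isomers: N3 trans, F trans, Cl trans; N3 cis, F cis, Cl trans; N3 trans, F cis, Cl cis; N3 cis, F cis, Cl cis (chiral); N3 cis, F trans, Cl cis.
One of these lacks any improper symmetry element and so occurs as an enantiomeric pair, giving 5 + 1 = 6 stereoisomers in total.

6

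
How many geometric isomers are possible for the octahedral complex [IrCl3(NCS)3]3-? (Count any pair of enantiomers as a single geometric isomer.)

2

The distinct arrangements are (2 in all): Cl mer; Cl fac.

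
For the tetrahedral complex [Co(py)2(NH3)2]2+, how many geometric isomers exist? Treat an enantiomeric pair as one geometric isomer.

All four vertices of a tetrahedron are equivalent and mutually adjacent, so cis/trans isomerism cannot arise.
Only one geometric arrangement is possible.

1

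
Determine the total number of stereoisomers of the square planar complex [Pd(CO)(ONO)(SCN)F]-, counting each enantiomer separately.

A square has two trans pairs of vertices; adjacent vertices are cis.
There are 3 geometric isomers: (CO/ONO trans, F/SCN trans); (CO/SCN trans, F/ONO trans); (CO/F trans, ONO/SCN trans).
Each arrangement has an internal mirror plane or centre of symmetry, so none is chiral.

3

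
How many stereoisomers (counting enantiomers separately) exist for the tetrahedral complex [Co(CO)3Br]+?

In a tetrahedral complex all four positions are equivalent and every pair of ligands is adjacent — there is no cis/trans distinction.
Only one geometric arrangement is possible.

1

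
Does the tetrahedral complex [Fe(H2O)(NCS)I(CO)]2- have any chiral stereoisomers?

yes

In a tetrahedral complex all four positions are equivalent and every pair of ligands is adjacent — there is no cis/trans distinction.
Only one geometric arrangement is possible; it has no improper symmetry element, so it exists as a pair of enantiomers (2 stereoisomers).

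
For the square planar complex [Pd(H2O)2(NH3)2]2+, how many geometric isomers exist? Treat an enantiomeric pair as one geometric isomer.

2

In a square planar complex each vertex has one trans partner and two cis neighbours.
The distinct arrangements are (2 in all): H2O cis; H2O trans.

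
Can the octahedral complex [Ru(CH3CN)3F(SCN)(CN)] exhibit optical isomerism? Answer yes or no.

yes

In an octahedral complex each vertex has one trans partner and four cis neighbours.
There are 4 geometric isomers: CH3CN mer (3 arrangements); CH3CN fac (chiral).
One of these lacks any improper symmetry element and so occurs as an enantiomeric pair, giving 4 + 1 = 5 stereoisomers in total.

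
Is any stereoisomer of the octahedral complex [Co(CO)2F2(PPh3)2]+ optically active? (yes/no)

yes

An octahedron has six vertices in three trans pairs; every non-trans pair is cis.
The distinct arrangements are (5 in all): CO trans, F trans, PPh3 trans; CO trans, F cis, PPh3 cis; CO cis, F cis, PPh3 trans; CO cis, F cis, PPh3 cis (chiral); CO cis, F trans, PPh3 cis.
One of these lacks any improper symmetry element and so occurs as an enantiomeric pair, giving 5 + 1 = 6 stereoisomers in total.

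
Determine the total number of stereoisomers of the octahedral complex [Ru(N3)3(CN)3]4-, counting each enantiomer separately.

2

In an octahedral complex each vertex has one trans partner and four cis neighbours.
The distinct arrangements are (2 in all): N3 mer; N3 fac.
Each arrangement has an internal mirror plane or centre of symmetry, so none is chiral.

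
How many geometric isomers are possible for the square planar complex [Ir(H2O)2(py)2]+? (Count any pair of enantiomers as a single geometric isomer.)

Systematic placement gives 2 geometric isomers: H2O cis; H2O trans.

2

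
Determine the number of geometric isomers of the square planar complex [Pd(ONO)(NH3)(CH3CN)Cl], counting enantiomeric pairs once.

3

In a square planar complex each vertex has one trans partner and two cis neighbours.
Working through the distinct placements yields 3 geometric isomers: (CH3CN/NH3 trans, Cl/ONO trans); (CH3CN/ONO trans, Cl/NH3 trans); (CH3CN/Cl trans, NH3/ONO trans).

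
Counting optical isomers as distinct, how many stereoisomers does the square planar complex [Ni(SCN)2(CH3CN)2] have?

2

A square has two trans pairs of vertices; adjacent vertices are cis.
Working through the distinct placements yields 2 geometric isomers: SCN cis; SCN trans.
Each arrangement has an internal mirror plane or centre of symmetry, so none is chiral.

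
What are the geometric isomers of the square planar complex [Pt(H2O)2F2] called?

Working through the distinct placements yields 2 geometric isomers: H2O cis; H2O trans.

cis and trans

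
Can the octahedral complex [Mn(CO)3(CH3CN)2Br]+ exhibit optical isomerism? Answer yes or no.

An octahedron has six vertices in three trans pairs; every non-trans pair is cis.
There are 3 geometric isomers: CO mer, CH3CN cis; CO mer, CH3CN trans; CO fac, CH3CN cis.
Each arrangement has an internal mirror plane or centre of symmetry, so none is chiral.

no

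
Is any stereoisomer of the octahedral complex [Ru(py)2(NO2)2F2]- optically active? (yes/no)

yes

An octahedron has six vertices in three trans pairs; every non-trans pair is cis.
The distinct arrangements are (5 in all): py trans, NO2 trans, F trans; py cis, NO2 cis, F trans; py trans, NO2 cis, F cis; py cis, NO2 cis, F cis (chiral); py cis, NO2 trans, F cis.
One of these lacks any improper symmetry element and so occurs as an enantiomeric pair, giving 5 + 1 = 6 stereoisomers in total.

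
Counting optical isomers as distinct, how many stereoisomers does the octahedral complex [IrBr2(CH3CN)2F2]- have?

There are 5 geometric isomers: Br trans, CH3CN trans, F trans; Br trans, CH3CN cis, F cis; Br cis, CH3CN cis, F trans; Br cis, CH3CN cis, F cis (chiral); Br cis, CH3CN trans, F cis.
One of these lacks any improper symmetry element and so occurs as an enantiomeric pair, giving 5 + 1 = 6 stereoisomers in total.

6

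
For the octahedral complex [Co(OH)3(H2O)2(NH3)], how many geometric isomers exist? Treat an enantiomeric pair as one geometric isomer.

The six octahedral sites form three mutually perpendicular trans pairs.
Systematic placement gives 3 geometric isomers: OH mer, H2O trans; OH mer, H2O cis; OH fac, H2O cis.

3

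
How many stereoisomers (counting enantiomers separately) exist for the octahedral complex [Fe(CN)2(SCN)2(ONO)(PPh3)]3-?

An octahedron has six vertices in three trans pairs; every non-trans pair is cis.
Working through the distinct placements yields 6 geometric isomers: CN trans, SCN trans; CN trans, SCN cis; CN cis, SCN trans; CN cis, SCN cis (3 arrangements, 2 chiral).
Of these, 2 lack any improper symmetry element and so occur as enantiomeric pairs, giving 6 + 2 = 8 stereoisomers in total.

8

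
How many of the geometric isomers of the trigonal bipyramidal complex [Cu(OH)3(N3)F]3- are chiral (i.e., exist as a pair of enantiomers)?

In a trigonal bipyramid the two axial positions differ from the three equatorial ones.
Working through the distinct placements yields 4 geometric isomers: N3 axial, F axial; N3 equatorial, F axial; N3 axial, F equatorial; N3 equatorial, F equatorial.
Each arrangement has an internal mirror plane or centre of symmetry, so none is chiral.

0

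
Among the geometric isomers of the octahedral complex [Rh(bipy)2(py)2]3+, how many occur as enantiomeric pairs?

Each bipy is bidentate and must span two cis positions.
Working through the distinct placements yields 2 geometric isomers: py trans; py cis (chiral).
One of these lacks any improper symmetry element and so occurs as an enantiomeric pair, giving 2 + 1 = 3 stereoisomers in total.

1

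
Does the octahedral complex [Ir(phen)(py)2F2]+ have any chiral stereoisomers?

In an octahedral complex each vertex has one trans partner and four cis neighbours.
Each phen is bidentate and must span two cis positions.
Systematic placement gives 3 geometric isomers: py cis, F trans; py trans, F cis; py cis, F cis (chiral).
One of these lacks any improper symmetry element and so occurs as an enantiomeric pair, giving 3 + 1 = 4 stereoisomers in total.

yes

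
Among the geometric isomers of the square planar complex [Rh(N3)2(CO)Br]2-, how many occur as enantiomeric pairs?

The distinct arrangements are (2 in all): N3 cis; N3 trans.
Each arrangement has an internal mirror plane or centre of symmetry, so none is chiral.

0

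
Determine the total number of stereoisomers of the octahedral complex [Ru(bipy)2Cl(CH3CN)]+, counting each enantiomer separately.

3

The six octahedral sites form three mutually perpendicular trans pairs.
Each bipy is bidentate and must span two cis positions.
Systematic placement gives 2 geometric isomers: Cl and CH3CN mutually trans; Cl and CH3CN mutually cis (chiral).
One of these lacks any improper symmetry element and so occurs as an enantiomeric pair, giving 2 + 1 = 3 stereoisomers in total.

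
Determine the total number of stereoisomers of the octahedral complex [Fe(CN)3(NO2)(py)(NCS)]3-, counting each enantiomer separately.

In an octahedral complex each vertex has one trans partner and four cis neighbours.
The distinct arrangements are (4 in all): CN mer (3 arrangements); CN fac (chiral).
One of these lacks any improper symmetry element and so occurs as an enantiomeric pair, giving 4 + 1 = 5 stereoisomers in total.

5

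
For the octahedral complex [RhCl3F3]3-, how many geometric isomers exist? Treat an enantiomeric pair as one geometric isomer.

2

In an octahedral complex each vertex has one trans partner and four cis neighbours.
The distinct arrangements are (2 in all): Cl mer; Cl fac.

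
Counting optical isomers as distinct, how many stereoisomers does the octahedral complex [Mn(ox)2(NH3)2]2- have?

3

An octahedron has six vertices in three trans pairs; every non-trans pair is cis.
Each ox is bidentate and must span two cis positions.
Working through the distinct placements yields 2 geometric isomers: NH3 trans; NH3 cis (chiral).
One of these lacks any improper symmetry element and so occurs as an enantiomeric pair, giving 2 + 1 = 3 stereoisomers in total.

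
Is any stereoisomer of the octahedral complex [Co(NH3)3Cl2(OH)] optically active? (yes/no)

An octahedron has six vertices in three trans pairs; every non-trans pair is cis.
Systematic placement gives 3 geometric isomers: NH3 mer, Cl trans; NH3 fac, Cl cis; NH3 mer, Cl cis.
Each arrangement has an internal mirror plane or centre of symmetry, so none is chiral.

no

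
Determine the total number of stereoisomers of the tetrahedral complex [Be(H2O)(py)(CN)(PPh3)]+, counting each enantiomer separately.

2

In a tetrahedral complex all four positions are equivalent and every pair of ligands is adjacent — there is no cis/trans distinction.
Only one geometric arrangement is possible; it has no improper symmetry element, so it exists as a pair of enantiomers (2 stereoisomers).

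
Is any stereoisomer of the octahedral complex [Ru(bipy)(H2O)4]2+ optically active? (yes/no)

no

An octahedron has six vertices in three trans pairs; every non-trans pair is cis.
Each bipy is bidentate and must span two cis positions.
Only one geometric arrangement is possible.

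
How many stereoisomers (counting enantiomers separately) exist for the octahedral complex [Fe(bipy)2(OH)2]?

Each bipy is bidentate and must span two cis positions.
There are 2 geometric isomers: OH trans; OH cis (chiral).
One of these lacks any improper symmetry element and so occurs as an enantiomeric pair, giving 2 + 1 = 3 stereoisomers in total.

3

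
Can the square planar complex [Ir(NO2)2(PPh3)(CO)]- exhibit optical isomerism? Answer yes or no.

no

A square has two trans pairs of vertices; adjacent vertices are cis.
The distinct arrangements are (2 in all): NO2 cis; NO2 trans.
Each arrangement has an internal mirror plane or centre of symmetry, so none is chiral.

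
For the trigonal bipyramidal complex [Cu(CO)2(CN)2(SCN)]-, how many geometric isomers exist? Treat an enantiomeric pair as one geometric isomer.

In a trigonal bipyramid the two axial positions differ from the three equatorial ones.
Exhaustive case analysis gives 5 geometric isomers.

5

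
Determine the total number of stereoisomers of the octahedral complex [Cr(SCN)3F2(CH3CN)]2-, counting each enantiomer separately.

3

The six octahedral sites form three mutually perpendicular trans pairs.
Systematic placement gives 3 geometric isomers: SCN mer, F cis; SCN mer, F trans; SCN fac, F cis.
Each arrangement has an internal mirror plane or centre of symmetry, so none is chiral.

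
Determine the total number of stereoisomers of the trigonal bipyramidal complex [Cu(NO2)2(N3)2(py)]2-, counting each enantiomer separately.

6

A trigonal bipyramid has two axial and three equatorial sites, which are chemically inequivalent.
Placing the ligands in turn and identifying arrangements related by rotation or reflection leaves 5 distinct geometric isomers.
One of these lacks any improper symmetry element and so occurs as an enantiomeric pair, giving 5 + 1 = 6 stereoisomers in total.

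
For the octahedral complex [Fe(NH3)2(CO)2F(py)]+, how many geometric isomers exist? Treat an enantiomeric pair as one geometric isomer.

6

In an octahedral complex each vertex has one trans partner and four cis neighbours.
The distinct arrangements are (6 in all): NH3 cis, CO trans; NH3 trans, CO trans; NH3 cis, CO cis (3 arrangements, 2 chiral); NH3 trans, CO cis.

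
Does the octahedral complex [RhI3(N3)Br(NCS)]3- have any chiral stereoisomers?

The distinct arrangements are (4 in all): I mer (3 arrangements); I fac (chiral).
One of these lacks any improper symmetry element and so occurs as an enantiomeric pair, giving 4 + 1 = 5 stereoisomers in total.

yes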